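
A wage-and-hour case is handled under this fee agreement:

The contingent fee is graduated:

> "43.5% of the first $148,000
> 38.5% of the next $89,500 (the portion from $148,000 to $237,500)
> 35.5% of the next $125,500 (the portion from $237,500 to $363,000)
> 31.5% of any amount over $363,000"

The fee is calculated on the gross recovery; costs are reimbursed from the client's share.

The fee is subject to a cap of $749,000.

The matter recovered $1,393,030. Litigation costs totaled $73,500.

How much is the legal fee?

Fee base is the gross recovery, $1,393,030; costs are reimbursed separately.
First $148,000 at 43.5% = $64,380.00
Next $89,500 at 38.5% = $34,457.50
Next $125,500 at 35.5% = $44,552.50
Remaining $1,030,030 at 31.5% = $324,459.45
Fee: $64,380.00 + $34,457.50 + $44,552.50 + $324,459.45 = $467,849.45
$467,849.45 is under the $749,000 cap.

$467,849.45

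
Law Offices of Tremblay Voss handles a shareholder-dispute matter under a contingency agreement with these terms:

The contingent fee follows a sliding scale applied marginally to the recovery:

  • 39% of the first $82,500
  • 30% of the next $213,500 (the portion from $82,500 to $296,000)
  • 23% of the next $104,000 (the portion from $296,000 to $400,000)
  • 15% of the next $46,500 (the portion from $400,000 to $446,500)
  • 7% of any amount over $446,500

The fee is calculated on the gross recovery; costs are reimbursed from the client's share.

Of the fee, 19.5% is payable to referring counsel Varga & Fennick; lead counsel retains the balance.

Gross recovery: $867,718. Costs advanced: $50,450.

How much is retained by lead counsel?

$126,067.23

Fee base is the gross recovery, $867,718; costs are reimbursed separately.
First $82,500 at 39% = $32,175.00
Next $213,500 at 30% = $64,050.00
Next $104,000 at 23% = $23,920.00
Next $46,500 at 15% = $6,975.00
Remaining $421,218 at 7% = $29,485.26
Fee: $32,175.00 + $64,050.00 + $23,920.00 + $6,975.00 + $29,485.26 = $156,605.26
Referral share: 19.5% of $156,605.26 = $30,538.03; lead counsel retains $156,605.26 − $30,538.03 = $126,067.23.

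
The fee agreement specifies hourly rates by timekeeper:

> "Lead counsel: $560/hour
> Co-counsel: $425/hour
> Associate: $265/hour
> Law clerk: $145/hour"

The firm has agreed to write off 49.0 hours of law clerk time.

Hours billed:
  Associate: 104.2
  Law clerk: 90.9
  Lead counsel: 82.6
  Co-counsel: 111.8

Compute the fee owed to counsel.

Lead counsel: 82.6 × $560 = $46,256.00
Co-counsel: 111.8 × $425 = $47,515.00
Associate: 104.2 × $265 = $27,613.00
Law clerk: 90.9 × $145 = $13,180.50
Subtotal: $134,564.50
Write-off: 49.0 × $145 = $7,105.00
Total: $134,564.50 − $7,105.00 = $127,459.50

$127,459.50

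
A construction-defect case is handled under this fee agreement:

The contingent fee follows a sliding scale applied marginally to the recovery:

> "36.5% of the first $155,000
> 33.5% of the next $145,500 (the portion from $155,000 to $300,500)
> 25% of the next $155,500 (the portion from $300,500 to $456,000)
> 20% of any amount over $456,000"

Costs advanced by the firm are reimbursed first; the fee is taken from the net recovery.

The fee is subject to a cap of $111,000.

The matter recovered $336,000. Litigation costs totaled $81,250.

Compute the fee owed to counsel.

$89,991.25

Fee base (net of costs): $336,000 − $81,250 = $254,750
First $155,000 at 36.5% = $56,575.00
Remaining $99,750 at 33.5% = $33,416.25
Fee: $56,575.00 + $33,416.25 = $89,991.25
$89,991.25 is under the $111,000 cap.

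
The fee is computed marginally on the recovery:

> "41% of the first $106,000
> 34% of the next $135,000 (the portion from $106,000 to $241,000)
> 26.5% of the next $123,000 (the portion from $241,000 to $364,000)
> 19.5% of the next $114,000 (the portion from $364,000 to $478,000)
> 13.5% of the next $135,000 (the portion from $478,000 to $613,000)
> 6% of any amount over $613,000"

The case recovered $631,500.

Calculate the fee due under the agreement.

$163,520.00

First $106,000 at 41% = $43,460.00
Next $135,000 at 34% = $45,900.00
Next $123,000 at 26.5% = $32,595.00
Next $114,000 at 19.5% = $22,230.00
Next $135,000 at 13.5% = $18,225.00
Remaining $18,500 at 6% = $1,110.00
Fee: $43,460.00 + $45,900.00 + $32,595.00 + $22,230.00 + $18,225.00 + $1,110.00 = $163,520.00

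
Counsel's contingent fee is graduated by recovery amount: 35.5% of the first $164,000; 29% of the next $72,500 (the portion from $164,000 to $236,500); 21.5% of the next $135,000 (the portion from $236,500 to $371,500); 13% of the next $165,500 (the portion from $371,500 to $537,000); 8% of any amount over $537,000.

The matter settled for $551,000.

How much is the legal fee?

First $164,000 at 35.5% = $58,220.00
Next $72,500 at 29% = $21,025.00
Next $135,000 at 21.5% = $29,025.00
Next $165,500 at 13% = $21,515.00
Remaining $14,000 at 8% = $1,120.00
Fee: $58,220.00 + $21,025.00 + $29,025.00 + $21,515.00 + $1,120.00 = $130,905.00

$130,905.00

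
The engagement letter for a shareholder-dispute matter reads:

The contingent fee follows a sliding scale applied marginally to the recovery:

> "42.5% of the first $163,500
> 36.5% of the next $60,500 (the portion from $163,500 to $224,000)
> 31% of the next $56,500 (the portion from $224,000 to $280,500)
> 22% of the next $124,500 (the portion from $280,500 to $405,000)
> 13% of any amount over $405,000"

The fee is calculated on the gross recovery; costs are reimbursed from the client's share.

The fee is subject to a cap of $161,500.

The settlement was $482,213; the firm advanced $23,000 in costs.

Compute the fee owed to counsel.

$146,512.69

Fee base is the gross recovery, $482,213; costs are reimbursed separately.
First $163,500 at 42.5% = $69,487.50
Next $60,500 at 36.5% = $22,082.50
Next $56,500 at 31% = $17,515.00
Next $124,500 at 22% = $27,390.00
Remaining $77,213 at 13% = $10,037.69
Fee: $69,487.50 + $22,082.50 + $17,515.00 + $27,390.00 + $10,037.69 = $146,512.69
$146,512.69 is under the $161,500 cap.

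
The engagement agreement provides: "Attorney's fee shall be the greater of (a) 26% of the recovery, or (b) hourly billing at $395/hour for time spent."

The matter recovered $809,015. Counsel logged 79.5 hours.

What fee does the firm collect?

(a) 26% of $809,015 = $210,343.90
(b) 79.5 × $395 = $31,402.50
The greater is (a): $210,343.90.

$210,343.90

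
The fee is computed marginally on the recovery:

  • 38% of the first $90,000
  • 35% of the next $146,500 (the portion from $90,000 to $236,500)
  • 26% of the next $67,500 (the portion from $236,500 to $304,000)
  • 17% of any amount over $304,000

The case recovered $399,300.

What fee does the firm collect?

$119,226.00

First $90,000 at 38% = $34,200.00
Next $146,500 at 35% = $51,275.00
Next $67,500 at 26% = $17,550.00
Remaining $95,300 at 17% = $16,201.00
Fee: $34,200.00 + $51,275.00 + $17,550.00 + $16,201.00 = $119,226.00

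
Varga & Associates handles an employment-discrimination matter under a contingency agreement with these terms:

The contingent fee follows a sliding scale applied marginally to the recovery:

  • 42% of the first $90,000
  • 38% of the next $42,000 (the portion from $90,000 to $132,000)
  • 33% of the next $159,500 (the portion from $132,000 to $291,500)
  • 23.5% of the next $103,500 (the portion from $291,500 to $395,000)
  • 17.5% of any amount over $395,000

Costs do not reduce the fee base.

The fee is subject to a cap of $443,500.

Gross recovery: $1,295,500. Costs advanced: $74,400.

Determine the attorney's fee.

$288,305.00

Fee base is the gross recovery, $1,295,500; costs are reimbursed separately.
First $90,000 at 42% = $37,800.00
Next $42,000 at 38% = $15,960.00
Next $159,500 at 33% = $52,635.00
Next $103,500 at 23.5% = $24,322.50
Remaining $900,500 at 17.5% = $157,587.50
Fee: $37,800.00 + $15,960.00 + $52,635.00 + $24,322.50 + $157,587.50 = $288,305.00
$288,305.00 is under the $443,500 cap.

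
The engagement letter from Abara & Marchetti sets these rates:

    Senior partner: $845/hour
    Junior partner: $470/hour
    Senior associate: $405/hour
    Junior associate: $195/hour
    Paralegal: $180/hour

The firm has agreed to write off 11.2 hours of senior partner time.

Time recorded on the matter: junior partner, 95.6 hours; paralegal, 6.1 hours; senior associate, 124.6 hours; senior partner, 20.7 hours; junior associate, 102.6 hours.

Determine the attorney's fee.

Senior partner: 20.7 × $845 = $17,491.50
Junior partner: 95.6 × $470 = $44,932.00
Senior associate: 124.6 × $405 = $50,463.00
Junior associate: 102.6 × $195 = $20,007.00
Paralegal: 6.1 × $180 = $1,098.00
Subtotal: $133,991.50
Write-off: 11.2 × $845 = $9,464.00
Total: $133,991.50 − $9,464.00 = $124,527.50

$124,527.50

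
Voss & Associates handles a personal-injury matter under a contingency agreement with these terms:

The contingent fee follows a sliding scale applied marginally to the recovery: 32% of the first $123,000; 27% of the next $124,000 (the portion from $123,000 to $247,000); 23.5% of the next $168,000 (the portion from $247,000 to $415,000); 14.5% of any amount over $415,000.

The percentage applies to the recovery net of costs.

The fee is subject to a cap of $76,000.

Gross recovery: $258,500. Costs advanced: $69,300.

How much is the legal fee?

Fee base (net of costs): $258,500 − $69,300 = $189,200
First $123,000 at 32% = $39,360.00
Remaining $66,200 at 27% = $17,874.00
Fee: $39,360.00 + $17,874.00 = $57,234.00
$57,234.00 is under the $76,000 cap.

$57,234.00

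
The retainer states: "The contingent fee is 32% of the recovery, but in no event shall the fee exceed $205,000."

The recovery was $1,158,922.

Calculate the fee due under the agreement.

$205,000.00

32% of $1,158,922 = $370,855.04
That exceeds the $205,000 cap, so the fee is capped at $205,000.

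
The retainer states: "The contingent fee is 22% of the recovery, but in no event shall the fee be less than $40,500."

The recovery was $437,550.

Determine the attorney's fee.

22% of $437,550 = $96,261.00
That exceeds the $40,500 minimum.

$96,261.00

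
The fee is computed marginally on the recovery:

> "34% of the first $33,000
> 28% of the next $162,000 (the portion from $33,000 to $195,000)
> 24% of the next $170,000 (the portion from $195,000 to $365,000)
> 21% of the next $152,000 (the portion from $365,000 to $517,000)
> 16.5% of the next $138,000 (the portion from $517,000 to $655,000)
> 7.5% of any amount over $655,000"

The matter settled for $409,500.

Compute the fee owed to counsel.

First $33,000 at 34% = $11,220.00
Next $162,000 at 28% = $45,360.00
Next $170,000 at 24% = $40,800.00
Remaining $44,500 at 21% = $9,345.00
Fee: $11,220.00 + $45,360.00 + $40,800.00 + $9,345.00 = $106,725.00

$106,725.00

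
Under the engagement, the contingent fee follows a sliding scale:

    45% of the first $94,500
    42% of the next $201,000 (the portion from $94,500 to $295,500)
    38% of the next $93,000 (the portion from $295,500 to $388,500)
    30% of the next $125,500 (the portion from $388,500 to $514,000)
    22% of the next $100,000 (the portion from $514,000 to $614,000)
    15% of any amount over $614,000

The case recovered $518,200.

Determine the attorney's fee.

First $94,500 at 45% = $42,525.00
Next $201,000 at 42% = $84,420.00
Next $93,000 at 38% = $35,340.00
Next $125,500 at 30% = $37,650.00
Remaining $4,200 at 22% = $924.00
Fee: $42,525.00 + $84,420.00 + $35,340.00 + $37,650.00 + $924.00 = $200,859.00

$200,859.00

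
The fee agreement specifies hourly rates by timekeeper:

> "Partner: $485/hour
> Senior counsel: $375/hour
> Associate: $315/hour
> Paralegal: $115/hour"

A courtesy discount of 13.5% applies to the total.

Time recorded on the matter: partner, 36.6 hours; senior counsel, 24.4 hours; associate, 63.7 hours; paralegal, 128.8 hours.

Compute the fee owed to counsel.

$53,438.40

Partner: 36.6 × $485 = $17,751.00
Senior counsel: 24.4 × $375 = $9,150.00
Associate: 63.7 × $315 = $20,065.50
Paralegal: 128.8 × $115 = $14,812.00
Subtotal: $61,778.50
Less 13.5% discount: −$8,340.10
Total: $61,778.50 − $8,340.10 = $53,438.40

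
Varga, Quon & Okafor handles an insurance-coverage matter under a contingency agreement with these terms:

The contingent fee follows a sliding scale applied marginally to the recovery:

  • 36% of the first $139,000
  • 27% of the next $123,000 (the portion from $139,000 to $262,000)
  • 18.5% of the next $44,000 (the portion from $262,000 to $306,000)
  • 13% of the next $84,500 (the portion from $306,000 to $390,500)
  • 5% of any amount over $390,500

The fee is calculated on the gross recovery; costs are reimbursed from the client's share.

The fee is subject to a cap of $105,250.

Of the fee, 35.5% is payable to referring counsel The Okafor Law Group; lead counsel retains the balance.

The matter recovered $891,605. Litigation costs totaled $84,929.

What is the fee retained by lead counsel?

Fee base is the gross recovery, $891,605; costs are reimbursed separately.
First $139,000 at 36% = $50,040.00
Next $123,000 at 27% = $33,210.00
Next $44,000 at 18.5% = $8,140.00
Next $84,500 at 13% = $10,985.00
Remaining $501,105 at 5% = $25,055.25
Fee: $50,040.00 + $33,210.00 + $8,140.00 + $10,985.00 + $25,055.25 = $127,430.25
$127,430.25 exceeds the $105,250 cap, so the fee is capped at $105,250.00.
Referral share: 35.5% of $105,250.00 = $37,363.75; lead counsel retains $105,250.00 − $37,363.75 = $67,886.25.

$67,886.25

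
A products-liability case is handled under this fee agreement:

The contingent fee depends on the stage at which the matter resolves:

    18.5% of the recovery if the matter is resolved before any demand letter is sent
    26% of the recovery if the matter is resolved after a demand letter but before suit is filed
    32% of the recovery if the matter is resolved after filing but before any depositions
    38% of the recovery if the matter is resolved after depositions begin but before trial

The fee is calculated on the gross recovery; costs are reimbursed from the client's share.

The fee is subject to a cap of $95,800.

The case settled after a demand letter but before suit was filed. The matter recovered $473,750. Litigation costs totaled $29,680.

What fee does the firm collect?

Fee base is the gross recovery, $473,750; costs are reimbursed separately.
The matter settled after a demand letter but before suit was filed, so the 26% rate applies.
$473,750 × 26% = $123,175.00
$123,175.00 exceeds the $95,800 cap, so the fee is capped at $95,800.00.

$95,800.00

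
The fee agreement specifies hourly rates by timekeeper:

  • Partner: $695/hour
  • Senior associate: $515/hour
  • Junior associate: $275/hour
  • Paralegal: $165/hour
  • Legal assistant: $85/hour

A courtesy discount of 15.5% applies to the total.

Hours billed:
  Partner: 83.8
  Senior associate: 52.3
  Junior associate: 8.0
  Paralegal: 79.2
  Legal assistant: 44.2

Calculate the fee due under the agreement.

Partner: 83.8 × $695 = $58,241.00
Senior associate: 52.3 × $515 = $26,934.50
Junior associate: 8.0 × $275 = $2,200.00
Paralegal: 79.2 × $165 = $13,068.00
Legal assistant: 44.2 × $85 = $3,757.00
Subtotal: $104,200.50
Less 15.5% discount: −$16,151.08
Total: $104,200.50 − $16,151.08 = $88,049.42

$88,049.42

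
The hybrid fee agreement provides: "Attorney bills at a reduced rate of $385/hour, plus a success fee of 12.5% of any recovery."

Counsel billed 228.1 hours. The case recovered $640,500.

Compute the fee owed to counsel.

Hourly: 228.1 × $385 = $87,818.50
Success fee: 12.5% of $640,500 = $80,062.50
Total: $87,818.50 + $80,062.50 = $167,881.00

$167,881.00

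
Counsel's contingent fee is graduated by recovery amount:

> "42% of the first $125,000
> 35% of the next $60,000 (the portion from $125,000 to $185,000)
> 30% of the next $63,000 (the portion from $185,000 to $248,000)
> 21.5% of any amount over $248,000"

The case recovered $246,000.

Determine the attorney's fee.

First $125,000 at 42% = $52,500.00
Next $60,000 at 35% = $21,000.00
Remaining $61,000 at 30% = $18,300.00
Fee: $52,500.00 + $21,000.00 + $18,300.00 = $91,800.00

$91,800.00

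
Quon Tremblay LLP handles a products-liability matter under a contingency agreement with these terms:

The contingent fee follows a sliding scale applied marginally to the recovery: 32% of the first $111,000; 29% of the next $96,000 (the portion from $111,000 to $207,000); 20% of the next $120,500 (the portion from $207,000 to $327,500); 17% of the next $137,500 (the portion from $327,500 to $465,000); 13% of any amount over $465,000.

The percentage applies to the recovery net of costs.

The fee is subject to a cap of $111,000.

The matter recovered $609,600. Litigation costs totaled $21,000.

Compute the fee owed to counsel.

Fee base (net of costs): $609,600 − $21,000 = $588,600
First $111,000 at 32% = $35,520.00
Next $96,000 at 29% = $27,840.00
Next $120,500 at 20% = $24,100.00
Next $137,500 at 17% = $23,375.00
Remaining $123,600 at 13% = $16,068.00
Fee: $35,520.00 + $27,840.00 + $24,100.00 + $23,375.00 + $16,068.00 = $126,903.00
$126,903.00 exceeds the $111,000 cap, so the fee is capped at $111,000.00.

$111,000.00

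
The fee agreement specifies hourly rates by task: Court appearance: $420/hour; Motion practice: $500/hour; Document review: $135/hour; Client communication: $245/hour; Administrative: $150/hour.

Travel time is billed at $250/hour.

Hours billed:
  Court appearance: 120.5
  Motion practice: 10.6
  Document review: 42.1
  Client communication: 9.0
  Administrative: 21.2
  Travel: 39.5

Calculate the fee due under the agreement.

Court appearance: 120.5 × $420 = $50,610.00
Motion practice: 10.6 × $500 = $5,300.00
Document review: 42.1 × $135 = $5,683.50
Client communication: 9.0 × $245 = $2,205.00
Administrative: 21.2 × $150 = $3,180.00
Subtotal: $50,610.00 + $5,300.00 + $5,683.50 + $2,205.00 + $3,180.00 = $66,978.50
Travel: 39.5 × $250 = $9,875.00
Total: $66,978.50 + $9,875.00 = $76,853.50

$76,853.50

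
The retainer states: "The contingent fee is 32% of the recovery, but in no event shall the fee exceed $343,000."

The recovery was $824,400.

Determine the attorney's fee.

$263,808.00

32% of $824,400 = $263,808.00
That is under the $343,000 cap.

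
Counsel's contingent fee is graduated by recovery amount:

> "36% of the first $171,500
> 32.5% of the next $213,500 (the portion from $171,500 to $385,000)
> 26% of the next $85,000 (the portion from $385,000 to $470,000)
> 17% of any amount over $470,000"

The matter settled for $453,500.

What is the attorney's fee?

$148,937.50

First $171,500 at 36% = $61,740.00
Next $213,500 at 32.5% = $69,387.50
Remaining $68,500 at 26% = $17,810.00
Fee: $61,740.00 + $69,387.50 + $17,810.00 = $148,937.50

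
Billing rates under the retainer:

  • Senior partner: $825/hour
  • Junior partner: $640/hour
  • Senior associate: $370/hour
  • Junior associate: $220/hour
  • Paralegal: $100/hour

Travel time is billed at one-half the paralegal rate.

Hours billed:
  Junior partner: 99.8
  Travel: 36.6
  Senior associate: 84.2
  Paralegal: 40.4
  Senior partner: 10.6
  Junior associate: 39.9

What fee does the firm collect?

Senior partner: 10.6 × $825 = $8,745.00
Junior partner: 99.8 × $640 = $63,872.00
Senior associate: 84.2 × $370 = $31,154.00
Junior associate: 39.9 × $220 = $8,778.00
Paralegal: 40.4 × $100 = $4,040.00
Subtotal: $8,745.00 + $63,872.00 + $31,154.00 + $8,778.00 + $4,040.00 = $116,589.00
Travel: 36.6 × ($100 ÷ 2) = 36.6 × $50.00 = $1,830.00
Total: $116,589.00 + $1,830.00 = $118,419.00

$118,419.00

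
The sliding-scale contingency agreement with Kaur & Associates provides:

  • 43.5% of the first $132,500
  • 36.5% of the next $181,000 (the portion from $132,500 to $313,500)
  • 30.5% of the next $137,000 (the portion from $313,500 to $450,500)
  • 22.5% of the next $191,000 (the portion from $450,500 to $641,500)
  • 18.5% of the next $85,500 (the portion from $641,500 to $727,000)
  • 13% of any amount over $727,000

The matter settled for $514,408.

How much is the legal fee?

$179,866.80

First $132,500 at 43.5% = $57,637.50
Next $181,000 at 36.5% = $66,065.00
Next $137,000 at 30.5% = $41,785.00
Remaining $63,908 at 22.5% = $14,379.30
Fee: $57,637.50 + $66,065.00 + $41,785.00 + $14,379.30 = $179,866.80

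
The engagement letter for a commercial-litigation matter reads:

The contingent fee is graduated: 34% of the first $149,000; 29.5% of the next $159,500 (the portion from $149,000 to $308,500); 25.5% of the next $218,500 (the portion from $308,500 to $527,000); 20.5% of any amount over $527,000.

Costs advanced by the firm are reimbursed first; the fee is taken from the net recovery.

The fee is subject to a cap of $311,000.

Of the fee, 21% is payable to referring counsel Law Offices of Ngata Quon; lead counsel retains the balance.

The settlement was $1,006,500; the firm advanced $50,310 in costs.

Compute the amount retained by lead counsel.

Fee base (net of costs): $1,006,500 − $50,310 = $956,190
First $149,000 at 34% = $50,660.00
Next $159,500 at 29.5% = $47,052.50
Next $218,500 at 25.5% = $55,717.50
Remaining $429,190 at 20.5% = $87,983.95
Fee: $50,660.00 + $47,052.50 + $55,717.50 + $87,983.95 = $241,413.95
$241,413.95 is under the $311,000 cap.
Referral share: 21% of $241,413.95 = $50,696.93; lead counsel retains $241,413.95 − $50,696.93 = $190,717.02.

$190,717.02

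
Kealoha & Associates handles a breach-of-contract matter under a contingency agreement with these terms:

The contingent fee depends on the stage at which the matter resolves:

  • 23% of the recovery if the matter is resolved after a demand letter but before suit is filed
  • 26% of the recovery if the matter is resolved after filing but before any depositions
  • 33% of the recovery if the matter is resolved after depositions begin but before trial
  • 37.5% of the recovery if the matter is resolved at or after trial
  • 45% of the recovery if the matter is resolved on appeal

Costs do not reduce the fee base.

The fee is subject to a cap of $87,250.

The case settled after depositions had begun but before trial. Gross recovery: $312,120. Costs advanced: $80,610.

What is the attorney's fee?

$87,250.00

Fee base is the gross recovery, $312,120; costs are reimbursed separately.
The matter settled after depositions had begun but before trial, so the 33% rate applies.
$312,120 × 33% = $102,999.60
$102,999.60 exceeds the $87,250 cap, so the fee is capped at $87,250.00.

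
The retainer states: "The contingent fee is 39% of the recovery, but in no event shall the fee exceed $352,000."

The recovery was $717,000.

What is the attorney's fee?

39% of $717,000 = $279,630.00
That is under the $352,000 cap.

$279,630.00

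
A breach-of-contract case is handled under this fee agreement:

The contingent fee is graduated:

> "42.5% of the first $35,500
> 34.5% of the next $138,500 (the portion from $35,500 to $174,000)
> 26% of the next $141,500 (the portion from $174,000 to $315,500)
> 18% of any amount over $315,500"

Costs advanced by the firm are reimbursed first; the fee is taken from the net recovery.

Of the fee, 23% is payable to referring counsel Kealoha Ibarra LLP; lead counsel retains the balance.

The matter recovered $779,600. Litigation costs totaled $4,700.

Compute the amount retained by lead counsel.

$140,411.04

Fee base (net of costs): $779,600 − $4,700 = $774,900
First $35,500 at 42.5% = $15,087.50
Next $138,500 at 34.5% = $47,782.50
Next $141,500 at 26% = $36,790.00
Remaining $459,400 at 18% = $82,692.00
Fee: $15,087.50 + $47,782.50 + $36,790.00 + $82,692.00 = $182,352.00
Referral share: 23% of $182,352.00 = $41,940.96; lead counsel retains $182,352.00 − $41,940.96 = $140,411.04.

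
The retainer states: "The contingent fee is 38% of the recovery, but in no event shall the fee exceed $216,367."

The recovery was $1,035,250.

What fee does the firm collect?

$216,367.00

38% of $1,035,250 = $393,395.00
That exceeds the $216,367 cap, so the fee is capped at $216,367.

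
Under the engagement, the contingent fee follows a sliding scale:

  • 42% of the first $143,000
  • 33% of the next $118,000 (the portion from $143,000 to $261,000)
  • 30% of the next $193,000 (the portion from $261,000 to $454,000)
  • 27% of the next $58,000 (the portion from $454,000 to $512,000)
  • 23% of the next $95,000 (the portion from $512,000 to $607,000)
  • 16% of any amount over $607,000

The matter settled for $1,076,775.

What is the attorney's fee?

$269,574.00

First $143,000 at 42% = $60,060.00
Next $118,000 at 33% = $38,940.00
Next $193,000 at 30% = $57,900.00
Next $58,000 at 27% = $15,660.00
Next $95,000 at 23% = $21,850.00
Remaining $469,775 at 16% = $75,164.00
Fee: $60,060.00 + $38,940.00 + $57,900.00 + $15,660.00 + $21,850.00 + $75,164.00 = $269,574.00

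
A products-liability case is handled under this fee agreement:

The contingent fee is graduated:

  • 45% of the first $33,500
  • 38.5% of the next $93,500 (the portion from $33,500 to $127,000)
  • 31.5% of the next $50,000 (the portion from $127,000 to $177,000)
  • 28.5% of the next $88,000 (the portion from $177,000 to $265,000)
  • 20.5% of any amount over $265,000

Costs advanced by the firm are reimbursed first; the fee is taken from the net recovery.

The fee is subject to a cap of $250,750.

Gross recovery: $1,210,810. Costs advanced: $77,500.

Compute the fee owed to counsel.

$250,750.00

Fee base (net of costs): $1,210,810 − $77,500 = $1,133,310
First $33,500 at 45% = $15,075.00
Next $93,500 at 38.5% = $35,997.50
Next $50,000 at 31.5% = $15,750.00
Next $88,000 at 28.5% = $25,080.00
Remaining $868,310 at 20.5% = $178,003.55
Fee: $15,075.00 + $35,997.50 + $15,750.00 + $25,080.00 + $178,003.55 = $269,906.05
$269,906.05 exceeds the $250,750 cap, so the fee is capped at $250,750.00.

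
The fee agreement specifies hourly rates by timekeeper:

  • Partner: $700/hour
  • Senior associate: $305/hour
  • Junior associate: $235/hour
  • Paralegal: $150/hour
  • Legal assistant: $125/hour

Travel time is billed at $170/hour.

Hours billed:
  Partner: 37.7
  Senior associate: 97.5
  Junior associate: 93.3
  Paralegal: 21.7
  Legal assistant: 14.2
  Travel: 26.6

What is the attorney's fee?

$87,605.00

Partner: 37.7 × $700 = $26,390.00
Senior associate: 97.5 × $305 = $29,737.50
Junior associate: 93.3 × $235 = $21,925.50
Paralegal: 21.7 × $150 = $3,255.00
Legal assistant: 14.2 × $125 = $1,775.00
Subtotal: $26,390.00 + $29,737.50 + $21,925.50 + $3,255.00 + $1,775.00 = $83,083.00
Travel: 26.6 × $170 = $4,522.00
Total: $83,083.00 + $4,522.00 = $87,605.00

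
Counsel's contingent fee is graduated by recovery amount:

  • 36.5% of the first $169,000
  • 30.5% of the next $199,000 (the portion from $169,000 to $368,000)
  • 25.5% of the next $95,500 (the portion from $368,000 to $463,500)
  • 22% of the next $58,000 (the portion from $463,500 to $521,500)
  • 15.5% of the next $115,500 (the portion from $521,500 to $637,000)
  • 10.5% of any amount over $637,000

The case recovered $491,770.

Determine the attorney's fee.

$152,951.90

First $169,000 at 36.5% = $61,685.00
Next $199,000 at 30.5% = $60,695.00
Next $95,500 at 25.5% = $24,352.50
Remaining $28,270 at 22% = $6,219.40
Fee: $61,685.00 + $60,695.00 + $24,352.50 + $6,219.40 = $152,951.90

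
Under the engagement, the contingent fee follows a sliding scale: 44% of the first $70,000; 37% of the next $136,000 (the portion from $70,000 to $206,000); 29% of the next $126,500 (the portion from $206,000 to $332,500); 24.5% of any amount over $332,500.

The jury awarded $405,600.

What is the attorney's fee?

$135,714.50

First $70,000 at 44% = $30,800.00
Next $136,000 at 37% = $50,320.00
Next $126,500 at 29% = $36,685.00
Remaining $73,100 at 24.5% = $17,909.50
Fee: $30,800.00 + $50,320.00 + $36,685.00 + $17,909.50 = $135,714.50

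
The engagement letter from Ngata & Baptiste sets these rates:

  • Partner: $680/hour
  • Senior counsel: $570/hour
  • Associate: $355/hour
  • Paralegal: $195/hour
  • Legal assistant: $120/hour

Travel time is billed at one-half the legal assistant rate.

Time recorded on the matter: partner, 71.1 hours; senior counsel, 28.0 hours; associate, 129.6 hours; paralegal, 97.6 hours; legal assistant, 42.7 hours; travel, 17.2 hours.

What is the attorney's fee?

Partner: 71.1 × $680 = $48,348.00
Senior counsel: 28.0 × $570 = $15,960.00
Associate: 129.6 × $355 = $46,008.00
Paralegal: 97.6 × $195 = $19,032.00
Legal assistant: 42.7 × $120 = $5,124.00
Subtotal: $48,348.00 + $15,960.00 + $46,008.00 + $19,032.00 + $5,124.00 = $134,472.00
Travel: 17.2 × ($120 ÷ 2) = 17.2 × $60.00 = $1,032.00
Total: $134,472.00 + $1,032.00 = $135,504.00

$135,504.00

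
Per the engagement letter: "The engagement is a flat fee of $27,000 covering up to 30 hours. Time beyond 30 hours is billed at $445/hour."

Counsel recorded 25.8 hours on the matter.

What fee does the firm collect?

$27,000.00

25.8 hours is within the 30-hour scope; only the flat fee applies.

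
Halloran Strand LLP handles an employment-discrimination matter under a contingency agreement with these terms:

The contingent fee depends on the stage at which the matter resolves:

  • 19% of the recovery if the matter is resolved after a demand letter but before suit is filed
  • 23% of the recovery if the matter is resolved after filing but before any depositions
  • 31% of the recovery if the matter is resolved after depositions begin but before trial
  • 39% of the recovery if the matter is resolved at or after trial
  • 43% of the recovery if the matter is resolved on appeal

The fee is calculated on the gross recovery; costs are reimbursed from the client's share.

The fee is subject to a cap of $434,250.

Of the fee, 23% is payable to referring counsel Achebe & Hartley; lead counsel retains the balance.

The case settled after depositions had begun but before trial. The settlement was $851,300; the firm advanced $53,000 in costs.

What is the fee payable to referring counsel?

Fee base is the gross recovery, $851,300; costs are reimbursed separately.
The matter settled after depositions had begun but before trial, so the 31% rate applies.
$851,300 × 31% = $263,903.00
$263,903.00 is under the $434,250 cap.
Referral share: 23% of $263,903.00 = $60,697.69; lead counsel retains $263,903.00 − $60,697.69 = $203,205.31.

$60,697.69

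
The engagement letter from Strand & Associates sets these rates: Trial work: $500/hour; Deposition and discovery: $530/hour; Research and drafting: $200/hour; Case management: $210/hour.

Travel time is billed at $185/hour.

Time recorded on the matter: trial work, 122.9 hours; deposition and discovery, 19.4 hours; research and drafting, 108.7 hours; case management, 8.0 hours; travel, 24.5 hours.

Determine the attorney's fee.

$99,684.50

Trial work: 122.9 × $500 = $61,450.00
Deposition and discovery: 19.4 × $530 = $10,282.00
Research and drafting: 108.7 × $200 = $21,740.00
Case management: 8.0 × $210 = $1,680.00
Subtotal: $61,450.00 + $10,282.00 + $21,740.00 + $1,680.00 = $95,152.00
Travel: 24.5 × $185 = $4,532.50
Total: $95,152.00 + $4,532.50 = $99,684.50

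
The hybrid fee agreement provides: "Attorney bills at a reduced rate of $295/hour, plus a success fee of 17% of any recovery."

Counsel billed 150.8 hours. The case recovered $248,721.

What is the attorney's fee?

$86,768.57

Hourly: 150.8 × $295 = $44,486.00
Success fee: 17% of $248,721 = $42,282.57
Total: $44,486.00 + $42,282.57 = $86,768.57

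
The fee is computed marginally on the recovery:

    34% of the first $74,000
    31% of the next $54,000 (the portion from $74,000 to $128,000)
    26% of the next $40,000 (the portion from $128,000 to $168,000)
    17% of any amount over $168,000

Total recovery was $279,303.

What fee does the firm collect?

First $74,000 at 34% = $25,160.00
Next $54,000 at 31% = $16,740.00
Next $40,000 at 26% = $10,400.00
Remaining $111,303 at 17% = $18,921.51
Fee: $25,160.00 + $16,740.00 + $10,400.00 + $18,921.51 = $71,221.51

$71,221.51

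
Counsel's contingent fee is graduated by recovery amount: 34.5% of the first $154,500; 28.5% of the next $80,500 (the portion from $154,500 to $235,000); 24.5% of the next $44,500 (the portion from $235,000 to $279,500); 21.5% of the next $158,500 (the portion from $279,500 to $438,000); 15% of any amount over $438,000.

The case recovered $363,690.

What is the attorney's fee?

$105,248.35

First $154,500 at 34.5% = $53,302.50
Next $80,500 at 28.5% = $22,942.50
Next $44,500 at 24.5% = $10,902.50
Remaining $84,190 at 21.5% = $18,100.85
Fee: $53,302.50 + $22,942.50 + $10,902.50 + $18,100.85 = $105,248.35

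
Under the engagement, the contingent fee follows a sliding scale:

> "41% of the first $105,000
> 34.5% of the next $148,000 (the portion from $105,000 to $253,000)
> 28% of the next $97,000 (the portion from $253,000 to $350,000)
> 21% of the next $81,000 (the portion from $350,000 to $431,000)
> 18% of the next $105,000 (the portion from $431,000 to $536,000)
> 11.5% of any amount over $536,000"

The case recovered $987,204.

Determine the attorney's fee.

$209,068.46

First $105,000 at 41% = $43,050.00
Next $148,000 at 34.5% = $51,060.00
Next $97,000 at 28% = $27,160.00
Next $81,000 at 21% = $17,010.00
Next $105,000 at 18% = $18,900.00
Remaining $451,204 at 11.5% = $51,888.46
Fee: $43,050.00 + $51,060.00 + $27,160.00 + $17,010.00 + $18,900.00 + $51,888.46 = $209,068.46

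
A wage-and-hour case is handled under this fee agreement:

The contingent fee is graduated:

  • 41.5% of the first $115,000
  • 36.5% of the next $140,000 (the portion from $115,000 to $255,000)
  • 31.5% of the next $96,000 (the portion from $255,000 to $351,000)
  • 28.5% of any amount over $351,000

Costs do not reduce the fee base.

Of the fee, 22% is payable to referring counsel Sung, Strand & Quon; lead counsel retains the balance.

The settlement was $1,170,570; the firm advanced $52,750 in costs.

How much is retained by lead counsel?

$282,861.11

Fee base is the gross recovery, $1,170,570; costs are reimbursed separately.
First $115,000 at 41.5% = $47,725.00
Next $140,000 at 36.5% = $51,100.00
Next $96,000 at 31.5% = $30,240.00
Remaining $819,570 at 28.5% = $233,577.45
Fee: $47,725.00 + $51,100.00 + $30,240.00 + $233,577.45 = $362,642.45
Referral share: 22% of $362,642.45 = $79,781.34; lead counsel retains $362,642.45 − $79,781.34 = $282,861.11.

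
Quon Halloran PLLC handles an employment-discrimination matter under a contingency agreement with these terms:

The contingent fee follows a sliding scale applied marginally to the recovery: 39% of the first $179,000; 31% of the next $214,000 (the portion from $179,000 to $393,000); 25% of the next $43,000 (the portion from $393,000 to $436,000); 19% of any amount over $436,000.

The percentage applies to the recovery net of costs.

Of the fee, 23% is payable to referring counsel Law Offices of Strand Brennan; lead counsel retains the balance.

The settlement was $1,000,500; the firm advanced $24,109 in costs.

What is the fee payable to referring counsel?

$57,402.09

Fee base (net of costs): $1,000,500 − $24,109 = $976,391
First $179,000 at 39% = $69,810.00
Next $214,000 at 31% = $66,340.00
Next $43,000 at 25% = $10,750.00
Remaining $540,391 at 19% = $102,674.29
Fee: $69,810.00 + $66,340.00 + $10,750.00 + $102,674.29 = $249,574.29
Referral share: 23% of $249,574.29 = $57,402.09; lead counsel retains $249,574.29 − $57,402.09 = $192,172.20.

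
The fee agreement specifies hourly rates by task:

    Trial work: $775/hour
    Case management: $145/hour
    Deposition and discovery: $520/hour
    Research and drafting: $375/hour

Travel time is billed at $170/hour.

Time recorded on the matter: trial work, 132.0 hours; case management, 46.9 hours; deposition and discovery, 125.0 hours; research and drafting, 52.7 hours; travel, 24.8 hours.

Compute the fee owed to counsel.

Trial work: 132.0 × $775 = $102,300.00
Case management: 46.9 × $145 = $6,800.50
Deposition and discovery: 125.0 × $520 = $65,000.00
Research and drafting: 52.7 × $375 = $19,762.50
Subtotal: $102,300.00 + $6,800.50 + $65,000.00 + $19,762.50 = $193,863.00
Travel: 24.8 × $170 = $4,216.00
Total: $193,863.00 + $4,216.00 = $198,079.00

$198,079.00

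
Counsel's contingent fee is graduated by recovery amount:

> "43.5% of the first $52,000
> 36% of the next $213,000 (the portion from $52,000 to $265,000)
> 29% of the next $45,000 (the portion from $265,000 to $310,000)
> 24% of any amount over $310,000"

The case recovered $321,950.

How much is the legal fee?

First $52,000 at 43.5% = $22,620.00
Next $213,000 at 36% = $76,680.00
Next $45,000 at 29% = $13,050.00
Remaining $11,950 at 24% = $2,868.00
Fee: $22,620.00 + $76,680.00 + $13,050.00 + $2,868.00 = $115,218.00

$115,218.00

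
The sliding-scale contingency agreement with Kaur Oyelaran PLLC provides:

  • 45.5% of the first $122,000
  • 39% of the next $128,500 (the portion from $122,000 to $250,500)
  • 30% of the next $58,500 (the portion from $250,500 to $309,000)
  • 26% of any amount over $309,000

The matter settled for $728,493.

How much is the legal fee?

$232,243.18

First $122,000 at 45.5% = $55,510.00
Next $128,500 at 39% = $50,115.00
Next $58,500 at 30% = $17,550.00
Remaining $419,493 at 26% = $109,068.18
Fee: $55,510.00 + $50,115.00 + $17,550.00 + $109,068.18 = $232,243.18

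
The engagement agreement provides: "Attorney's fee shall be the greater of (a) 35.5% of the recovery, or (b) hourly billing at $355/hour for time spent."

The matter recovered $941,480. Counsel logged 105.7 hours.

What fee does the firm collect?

$334,225.40

(a) 35.5% of $941,480 = $334,225.40
(b) 105.7 × $355 = $37,523.50
The greater is (a): $334,225.40.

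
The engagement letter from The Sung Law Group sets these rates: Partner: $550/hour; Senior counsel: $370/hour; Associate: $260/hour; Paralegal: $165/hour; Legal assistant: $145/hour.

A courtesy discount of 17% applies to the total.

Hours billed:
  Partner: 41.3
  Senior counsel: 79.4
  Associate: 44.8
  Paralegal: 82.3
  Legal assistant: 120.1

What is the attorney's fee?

$78,630.05

Partner: 41.3 × $550 = $22,715.00
Senior counsel: 79.4 × $370 = $29,378.00
Associate: 44.8 × $260 = $11,648.00
Paralegal: 82.3 × $165 = $13,579.50
Legal assistant: 120.1 × $145 = $17,414.50
Subtotal: $94,735.00
Less 17% discount: −$16,104.95
Total: $94,735.00 − $16,104.95 = $78,630.05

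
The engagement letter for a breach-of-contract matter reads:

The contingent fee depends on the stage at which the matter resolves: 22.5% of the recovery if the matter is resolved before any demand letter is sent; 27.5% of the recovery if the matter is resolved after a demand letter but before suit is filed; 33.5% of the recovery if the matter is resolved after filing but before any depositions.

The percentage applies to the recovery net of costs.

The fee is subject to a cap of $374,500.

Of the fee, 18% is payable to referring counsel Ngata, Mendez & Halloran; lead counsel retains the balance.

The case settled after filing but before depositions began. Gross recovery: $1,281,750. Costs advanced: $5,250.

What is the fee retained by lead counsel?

Fee base (net of costs): $1,281,750 − $5,250 = $1,276,500
The matter settled after filing but before depositions began, so the 33.5% rate applies.
$1,276,500 × 33.5% = $427,627.50
$427,627.50 exceeds the $374,500 cap, so the fee is capped at $374,500.00.
Referral share: 18% of $374,500.00 = $67,410.00; lead counsel retains $374,500.00 − $67,410.00 = $307,090.00.

$307,090.00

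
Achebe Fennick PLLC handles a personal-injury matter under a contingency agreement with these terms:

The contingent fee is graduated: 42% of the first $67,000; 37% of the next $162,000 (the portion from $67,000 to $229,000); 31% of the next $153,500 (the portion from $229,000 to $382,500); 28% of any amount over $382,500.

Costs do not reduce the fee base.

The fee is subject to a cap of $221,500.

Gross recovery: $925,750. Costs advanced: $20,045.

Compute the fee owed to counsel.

$221,500.00

Fee base is the gross recovery, $925,750; costs are reimbursed separately.
First $67,000 at 42% = $28,140.00
Next $162,000 at 37% = $59,940.00
Next $153,500 at 31% = $47,585.00
Remaining $543,250 at 28% = $152,110.00
Fee: $28,140.00 + $59,940.00 + $47,585.00 + $152,110.00 = $287,775.00
$287,775.00 exceeds the $221,500 cap, so the fee is capped at $221,500.00.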